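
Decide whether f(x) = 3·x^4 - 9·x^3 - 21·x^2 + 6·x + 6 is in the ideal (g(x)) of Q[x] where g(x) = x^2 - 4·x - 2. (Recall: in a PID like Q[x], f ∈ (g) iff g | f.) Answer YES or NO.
YES

In Q[x] the ideal (g) consists of all multiples of g, so f ∈ (g) iff g | f, i.e. iff the remainder of f on division by g is 0. Divide f by g (g is monic, so eliminate the leading term of the running remainder at each step):
  leading term 3·x^4: subtract (3·x^2)·g(x) = 3·x^4 - 12·x^3 - 6·x^2, leaving 3·x^3 - 15·x^2 + 6·x + 6
  leading term 3·x^3: subtract (3·x)·g(x) = 3·x^3 - 12·x^2 - 6·x, leaving -3·x^2 + 12·x + 6
  leading term -3·x^2: subtract (-3)·g(x) = -3·x^2 + 12·x + 6, leaving 0
The remainder is 0, so f(x) = g(x) · h(x) with h(x) = 3·x^2 + 3·x - 3. Hence g | f, i.e. f ∈ (g).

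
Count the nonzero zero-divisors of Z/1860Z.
In Z/1860Z each nonzero element is either a unit (gcd with 1860 is 1) or a zero-divisor (gcd > 1). The number of units is φ(1860): factorise 1860 = 2^2 · 3 · 5 · 31, so φ(1860) = (2^2 − 2^1) · (3 − 1) · (5 − 1) · (31 − 1) = 2 · 2 · 4 · 30 = 480. The nonzero elements number 1860 − 1 = 1859. Hence the nonzero zero-divisors number 1859 − 480 = 1379.

Final answer: Z/1860Z has 1379 nonzero zero-divisors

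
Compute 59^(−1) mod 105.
Apply the extended Euclidean algorithm to (105, 59), tracking rows (r, s, t) with s·105 + t·59 = r. Each division r_prev = q·r_cur + r_new produces the new row as (previous row) − q·(current row):
  row A: (105, 1, 0)   [1·105 + 0·59 = 105]
  row B: (59, 0, 1)   [0·105 + 1·59 = 59]
  105 = 1·59 + 46   → row C = row A − 1·row B = (46, 1, −1)   [check: 1·105 − 1·59 = 46]
  59 = 1·46 + 13   → row D = row B − 1·row C = (13, −1, 2)   [check: −1·105 + 2·59 = 13]
  46 = 3·13 + 7   → row E = row C − 3·row D = (7, 4, −7)   [check: 4·105 − 7·59 = 7]
  13 = 1·7 + 6   → row F = row D − 1·row E = (6, −5, 9)   [check: −5·105 + 9·59 = 6]
  7 = 1·6 + 1   → row G = row E − 1·row F = (1, 9, −16)   [check: 9·105 − 16·59 = 1]
  6 = 6·1 + 0   → remainder 0, stop. gcd = 1 (last nonzero row G).
The gcd is 1, so 59 is invertible mod 105. The last nonzero row gives 9·105 − 16·59 = 1, so t = −16. So 59^(−1) ≡ −16 ≡ 89 (mod 105). Verify: 59 · 89 = 5251 ≡ 1 (mod 105). ✓

Final answer: 59^(−1) ≡ 89 (mod 105)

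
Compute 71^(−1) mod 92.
71^(−1) ≡ 35 (mod 92)

Apply the extended Euclidean algorithm to (92, 71), tracking rows (r, s, t) with s·92 + t·71 = r. Each division r_prev = q·r_cur + r_new produces the new row as (previous row) − q·(current row):
  row A: (92, 1, 0)   [1·92 + 0·71 = 92]
  row B: (71, 0, 1)   [0·92 + 1·71 = 71]
  92 = 1·71 + 21   → row C = row A − 1·row B = (21, 1, −1)   [check: 1·92 − 1·71 = 21]
  71 = 3·21 + 8   → row D = row B − 3·row C = (8, −3, 4)   [check: −3·92 + 4·71 = 8]
  21 = 2·8 + 5   → row E = row C − 2·row D = (5, 7, −9)   [check: 7·92 − 9·71 = 5]
  8 = 1·5 + 3   → row F = row D − 1·row E = (3, −10, 13)   [check: −10·92 + 13·71 = 3]
  5 = 1·3 + 2   → row G = row E − 1·row F = (2, 17, −22)   [check: 17·92 − 22·71 = 2]
  3 = 1·2 + 1   → row H = row F − 1·row G = (1, −27, 35)   [check: −27·92 + 35·71 = 1]
  2 = 2·1 + 0   → remainder 0, stop. gcd = 1 (last nonzero row H).
The gcd is 1, so 71 is invertible mod 92. The last nonzero row gives −27·92 + 35·71 = 1, so t = 35. So 71^(−1) ≡ 35 (mod 92). Verify: 71 · 35 = 2485 ≡ 1 (mod 92). ✓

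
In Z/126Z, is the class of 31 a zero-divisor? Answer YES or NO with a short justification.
NO

gcd(31, 126) = 1, so 31 is a unit in Z/126Z (it has a multiplicative inverse). A unit cannot be a zero-divisor: if 31·b ≡ 0 then multiplying both sides by 31^(−1) gives b ≡ 0. So 31 is not a zero-divisor.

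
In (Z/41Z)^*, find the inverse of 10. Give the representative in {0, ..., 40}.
Apply the extended Euclidean algorithm to (41, 10), tracking rows (r, s, t) with s·41 + t·10 = r. Each division r_prev = q·r_cur + r_new produces the new row as (previous row) − q·(current row):
  row A: (41, 1, 0)   [1·41 + 0·10 = 41]
  row B: (10, 0, 1)   [0·41 + 1·10 = 10]
  41 = 4·10 + 1   → row C = row A − 4·row B = (1, 1, −4)   [check: 1·41 − 4·10 = 1]
  10 = 10·1 + 0   → remainder 0, stop. gcd = 1 (last nonzero row C).
The gcd is 1, so 10 is invertible mod 41. The last nonzero row gives 1·41 − 4·10 = 1, so t = −4. So 10^(−1) ≡ −4 ≡ 37 (mod 41). Verify: 10 · 37 = 370 ≡ 1 (mod 41). ✓

Final answer: 10^(−1) ≡ 37 (mod 41)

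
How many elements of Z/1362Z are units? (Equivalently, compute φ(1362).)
An element a ∈ Z/1362Z is a unit iff gcd(a, 1362) = 1, so the number of units is φ(1362). φ is multiplicative, with φ(p^e) = p^e − p^(e−1). Factorise 1362 = 2 · 3 · 227. Then
  φ(1362) = (2 − 1) · (3 − 1) · (227 − 1) = 1 · 2 · 226 = 452.

Final answer: Z/1362Z has φ(1362) = 452 units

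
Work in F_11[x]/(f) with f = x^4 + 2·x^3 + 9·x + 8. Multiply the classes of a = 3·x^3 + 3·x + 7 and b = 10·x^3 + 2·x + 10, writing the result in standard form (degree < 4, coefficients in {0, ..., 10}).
Multiply as integer polynomials: a · b = 30·x^6 + 36·x^4 + 100·x^3 + 6·x^2 + 44·x + 70. Reducing coefficients mod 11: a · b ≡ 8·x^6 + 3·x^4 + x^3 + 6·x^2 + 4. Now divide by f(x) = x^4 + 2·x^3 + 9·x + 8 in F_11[x], eliminating the leading term at each step:
  leading term 8·x^6: subtract (8·x^2)·f(x) = 8·x^6 + 5·x^5 + 6·x^3 + 9·x^2, leaving 6·x^5 + 3·x^4 + 6·x^3 + 8·x^2 + 4 (coefficients mod 11)
  leading term 6·x^5: subtract (6·x)·f(x) = 6·x^5 + x^4 + 10·x^2 + 4·x, leaving 2·x^4 + 6·x^3 + 9·x^2 + 7·x + 4 (coefficients mod 11)
  leading term 2·x^4: subtract (2)·f(x) = 2·x^4 + 4·x^3 + 7·x + 5, leaving 2·x^3 + 9·x^2 + 10 (coefficients mod 11)
The degree is now < 4, so this is the remainder. Hence a · b ≡ 2·x^3 + 9·x^2 + 10 in F_11[x]/(f).

Final answer: a · b ≡ 2·x^3 + 9·x^2 + 10 (mod f(x))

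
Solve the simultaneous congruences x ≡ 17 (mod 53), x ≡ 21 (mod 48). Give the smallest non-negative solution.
x ≡ 1077 (mod 2544); the representative in [0, 2544) is 1077

The moduli 53, 48 are pairwise coprime, so by the CRT there is a unique solution mod 53·48 = 2544.
Solve by successive substitution. Start with x ≡ 17 (mod 53).
  Combine with x ≡ 21 (mod 48): write x = 17 + 53·t and require 17 + 53·t ≡ 21 (mod 48), i.e. 53·t ≡ 21 − 17 ≡ 4 (mod 48). Since 53^(−1) ≡ 29 (mod 48) (53 ≡ 5 (mod 48)), t ≡ 29·4 ≡ 20 (mod 48). So x ≡ 17 + 53·20 = 1077 (mod 2544).
Unique solution in [0, 2544): x = 1077.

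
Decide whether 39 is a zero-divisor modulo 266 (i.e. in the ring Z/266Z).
gcd(39, 266) = 1, so 39 is a unit in Z/266Z (it has a multiplicative inverse). A unit cannot be a zero-divisor: if 39·b ≡ 0 then multiplying both sides by 39^(−1) gives b ≡ 0. So 39 is not a zero-divisor.

Final answer: NO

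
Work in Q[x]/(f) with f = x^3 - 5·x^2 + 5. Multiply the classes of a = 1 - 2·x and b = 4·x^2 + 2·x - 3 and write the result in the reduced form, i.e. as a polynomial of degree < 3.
a · b ≡ -40·x^2 + 8·x + 37 (mod f(x))

First multiply in Q[x] without reducing: a · b = -8·x^3 + 8·x - 3. Now divide by f(x) = x^3 - 5·x^2 + 5, eliminating the leading term at each step:
  leading term -8·x^3: subtract (-8)·f(x) = -8·x^3 + 40·x^2 - 40, leaving -40·x^2 + 8·x + 37
The degree is now < 3, so this is the remainder. Hence a · b ≡ -40·x^2 + 8·x + 37 in Q[x]/(f).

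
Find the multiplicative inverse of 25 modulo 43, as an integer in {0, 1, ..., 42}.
25^(−1) ≡ 31 (mod 43)

Apply the extended Euclidean algorithm to (43, 25), tracking rows (r, s, t) with s·43 + t·25 = r. Each division r_prev = q·r_cur + r_new produces the new row as (previous row) − q·(current row):
  row A: (43, 1, 0)   [1·43 + 0·25 = 43]
  row B: (25, 0, 1)   [0·43 + 1·25 = 25]
  43 = 1·25 + 18   → row C = row A − 1·row B = (18, 1, −1)   [check: 1·43 − 1·25 = 18]
  25 = 1·18 + 7   → row D = row B − 1·row C = (7, −1, 2)   [check: −1·43 + 2·25 = 7]
  18 = 2·7 + 4   → row E = row C − 2·row D = (4, 3, −5)   [check: 3·43 − 5·25 = 4]
  7 = 1·4 + 3   → row F = row D − 1·row E = (3, −4, 7)   [check: −4·43 + 7·25 = 3]
  4 = 1·3 + 1   → row G = row E − 1·row F = (1, 7, −12)   [check: 7·43 − 12·25 = 1]
  3 = 3·1 + 0   → remainder 0, stop. gcd = 1 (last nonzero row G).
The gcd is 1, so 25 is invertible mod 43. The last nonzero row gives 7·43 − 12·25 = 1, so t = −12. So 25^(−1) ≡ −12 ≡ 31 (mod 43). Verify: 25 · 31 = 775 ≡ 1 (mod 43). ✓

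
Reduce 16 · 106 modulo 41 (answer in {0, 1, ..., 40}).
15

Reduce the factors first: 106 ≡ 24 (mod 41), so 16 · 106 ≡ 16 · 24 (mod 41). 16 · 24 = 384. Dividing by 41: 384 = 9·41 + 15. So (16 · 106) mod 41 = 15.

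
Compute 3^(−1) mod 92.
3^(−1) ≡ 31 (mod 92)

Apply the extended Euclidean algorithm to (92, 3), tracking rows (r, s, t) with s·92 + t·3 = r. Each division r_prev = q·r_cur + r_new produces the new row as (previous row) − q·(current row):
  row A: (92, 1, 0)   [1·92 + 0·3 = 92]
  row B: (3, 0, 1)   [0·92 + 1·3 = 3]
  92 = 30·3 + 2   → row C = row A − 30·row B = (2, 1, −30)   [check: 1·92 − 30·3 = 2]
  3 = 1·2 + 1   → row D = row B − 1·row C = (1, −1, 31)   [check: −1·92 + 31·3 = 1]
  2 = 2·1 + 0   → remainder 0, stop. gcd = 1 (last nonzero row D).
The gcd is 1, so 3 is invertible mod 92. The last nonzero row gives −1·92 + 31·3 = 1, so t = 31. So 3^(−1) ≡ 31 (mod 92). Verify: 3 · 31 = 93 ≡ 1 (mod 92). ✓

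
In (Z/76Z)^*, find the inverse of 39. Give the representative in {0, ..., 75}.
39^(−1) ≡ 39 (mod 76)

Apply the extended Euclidean algorithm to (76, 39), tracking rows (r, s, t) with s·76 + t·39 = r. Each division r_prev = q·r_cur + r_new produces the new row as (previous row) − q·(current row):
  row A: (76, 1, 0)   [1·76 + 0·39 = 76]
  row B: (39, 0, 1)   [0·76 + 1·39 = 39]
  76 = 1·39 + 37   → row C = row A − 1·row B = (37, 1, −1)   [check: 1·76 − 1·39 = 37]
  39 = 1·37 + 2   → row D = row B − 1·row C = (2, −1, 2)   [check: −1·76 + 2·39 = 2]
  37 = 18·2 + 1   → row E = row C − 18·row D = (1, 19, −37)   [check: 19·76 − 37·39 = 1]
  2 = 2·1 + 0   → remainder 0, stop. gcd = 1 (last nonzero row E).
The gcd is 1, so 39 is invertible mod 76. The last nonzero row gives 19·76 − 37·39 = 1, so t = −37. So 39^(−1) ≡ −37 ≡ 39 (mod 76). Verify: 39 · 39 = 1521 ≡ 1 (mod 76). ✓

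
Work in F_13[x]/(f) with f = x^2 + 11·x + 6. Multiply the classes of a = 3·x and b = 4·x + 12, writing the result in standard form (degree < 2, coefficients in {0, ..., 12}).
a · b ≡ 8·x + 6 (mod f(x))

Multiply as integer polynomials: a · b = 12·x^2 + 36·x. Reducing coefficients mod 13: a · b ≡ 12·x^2 + 10·x. Now divide by f(x) = x^2 + 11·x + 6 in F_13[x], eliminating the leading term at each step:
  leading term 12·x^2: subtract (12)·f(x) = 12·x^2 + 2·x + 7, leaving 8·x + 6 (coefficients mod 13)
The degree is now < 2, so this is the remainder. Hence a · b ≡ 8·x + 6 in F_13[x]/(f).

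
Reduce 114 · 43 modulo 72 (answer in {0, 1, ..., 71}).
Reduce the factors first: 114 ≡ 42 (mod 72), so 114 · 43 ≡ 42 · 43 (mod 72). 42 · 43 = 1806. Dividing by 72: 1806 = 25·72 + 6. So (114 · 43) mod 72 = 6.

Final answer: 6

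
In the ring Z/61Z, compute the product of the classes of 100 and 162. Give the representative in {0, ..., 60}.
Reduce the factors first: 100 ≡ 39, 162 ≡ 40 (mod 61), so 100 · 162 ≡ 39 · 40 (mod 61). 39 · 40 = 1560. Dividing by 61: 1560 = 25·61 + 35. So (100 · 162) mod 61 = 35.

Final answer: 35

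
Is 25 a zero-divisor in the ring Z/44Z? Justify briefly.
NO

gcd(25, 44) = 1, so 25 is a unit in Z/44Z (it has a multiplicative inverse). A unit cannot be a zero-divisor: if 25·b ≡ 0 then multiplying both sides by 25^(−1) gives b ≡ 0. So 25 is not a zero-divisor.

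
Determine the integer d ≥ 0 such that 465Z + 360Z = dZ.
In the PID Z, (a, b) is generated by gcd(a, b). Compute gcd(465, 360) with the extended Euclidean algorithm, tracking rows (r, s, t) with s·465 + t·360 = r:
  row A: (465, 1, 0)   [1·465 + 0·360 = 465]
  row B: (360, 0, 1)   [0·465 + 1·360 = 360]
  465 = 1·360 + 105   → row C = row A − 1·row B = (105, 1, −1)   [check: 1·465 − 1·360 = 105]
  360 = 3·105 + 45   → row D = row B − 3·row C = (45, −3, 4)   [check: −3·465 + 4·360 = 45]
  105 = 2·45 + 15   → row E = row C − 2·row D = (15, 7, −9)   [check: 7·465 − 9·360 = 15]
  45 = 3·15 + 0   → remainder 0, stop. gcd = 15 (last nonzero row E).
So gcd(465, 360) = 15, with Bézout identity 7·465 − 9·360 = 15. Containment (⊇): the Bézout identity exhibits 15 as an element of (465, 360), giving (15) ⊆ (465, 360). Containment (⊆): since 15 | 465 and 15 | 360 (465 = 15·31, 360 = 15·24), every Z-linear combination of 465 and 360 is divisible by 15, so (465, 360) ⊆ (15). Therefore (465, 360) = (15), d = 15.

Final answer: (465, 360) = (15); d = 15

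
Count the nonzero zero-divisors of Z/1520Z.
In Z/1520Z each nonzero element is either a unit (gcd with 1520 is 1) or a zero-divisor (gcd > 1). The number of units is φ(1520): factorise 1520 = 2^4 · 5 · 19, so φ(1520) = (2^4 − 2^3) · (5 − 1) · (19 − 1) = 8 · 4 · 18 = 576. The nonzero elements number 1520 − 1 = 1519. Hence the nonzero zero-divisors number 1519 − 576 = 943.

Final answer: Z/1520Z has 943 nonzero zero-divisors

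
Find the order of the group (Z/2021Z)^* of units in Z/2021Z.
(Z/2021Z)^* consists of the classes a with gcd(a, 2021) = 1, so its order is φ(2021). φ is multiplicative, with φ(p^e) = p^e − p^(e−1). Factorise 2021 = 43 · 47. Then
  φ(2021) = (43 − 1) · (47 − 1) = 42 · 46 = 1932.
Thus |(Z/2021Z)^*| = 1932.

Final answer: |(Z/2021Z)^*| = 1932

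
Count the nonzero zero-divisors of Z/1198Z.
In Z/1198Z each nonzero element is either a unit (gcd with 1198 is 1) or a zero-divisor (gcd > 1). The number of units is φ(1198): factorise 1198 = 2 · 599, so φ(1198) = (2 − 1) · (599 − 1) = 1 · 598 = 598. The nonzero elements number 1198 − 1 = 1197. Hence the nonzero zero-divisors number 1197 − 598 = 599.

Final answer: Z/1198Z has 599 nonzero zero-divisors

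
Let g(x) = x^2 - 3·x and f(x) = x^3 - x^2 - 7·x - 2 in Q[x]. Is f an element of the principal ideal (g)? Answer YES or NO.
NO

In Q[x] the ideal (g) consists of all multiples of g, so f ∈ (g) iff g | f, i.e. iff the remainder of f on division by g is 0. Divide f by g (g is monic, so eliminate the leading term of the running remainder at each step):
  leading term x^3: subtract (x)·g(x) = x^3 - 3·x^2, leaving 2·x^2 - 7·x - 2
  leading term 2·x^2: subtract (2)·g(x) = 2·x^2 - 6·x, leaving -x - 2
The remainder r(x) = -x - 2 ≠ 0 (and deg r < deg g), so g ∤ f, i.e. f ∉ (g).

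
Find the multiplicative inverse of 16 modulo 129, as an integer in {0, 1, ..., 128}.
16^(−1) ≡ 121 (mod 129)

Apply the extended Euclidean algorithm to (129, 16), tracking rows (r, s, t) with s·129 + t·16 = r. Each division r_prev = q·r_cur + r_new produces the new row as (previous row) − q·(current row):
  row A: (129, 1, 0)   [1·129 + 0·16 = 129]
  row B: (16, 0, 1)   [0·129 + 1·16 = 16]
  129 = 8·16 + 1   → row C = row A − 8·row B = (1, 1, −8)   [check: 1·129 − 8·16 = 1]
  16 = 16·1 + 0   → remainder 0, stop. gcd = 1 (last nonzero row C).
The gcd is 1, so 16 is invertible mod 129. The last nonzero row gives 1·129 − 8·16 = 1, so t = −8. So 16^(−1) ≡ −8 ≡ 121 (mod 129). Verify: 16 · 121 = 1936 ≡ 1 (mod 129). ✓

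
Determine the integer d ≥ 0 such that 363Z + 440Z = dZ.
(363, 440) = (11); d = 11

In the PID Z, (a, b) is generated by gcd(a, b). Compute gcd(440, 363) with the extended Euclidean algorithm, tracking rows (r, s, t) with s·440 + t·363 = r:
  row A: (440, 1, 0)   [1·440 + 0·363 = 440]
  row B: (363, 0, 1)   [0·440 + 1·363 = 363]
  440 = 1·363 + 77   → row C = row A − 1·row B = (77, 1, −1)   [check: 1·440 − 1·363 = 77]
  363 = 4·77 + 55   → row D = row B − 4·row C = (55, −4, 5)   [check: −4·440 + 5·363 = 55]
  77 = 1·55 + 22   → row E = row C − 1·row D = (22, 5, −6)   [check: 5·440 − 6·363 = 22]
  55 = 2·22 + 11   → row F = row D − 2·row E = (11, −14, 17)   [check: −14·440 + 17·363 = 11]
  22 = 2·11 + 0   → remainder 0, stop. gcd = 11 (last nonzero row F).
So gcd(363, 440) = 11, with Bézout identity −14·440 + 17·363 = 11. Containment (⊇): the Bézout identity exhibits 11 as an element of (363, 440), giving (11) ⊆ (363, 440). Containment (⊆): since 11 | 363 and 11 | 440 (363 = 11·33, 440 = 11·40), every Z-linear combination of 363 and 440 is divisible by 11, so (363, 440) ⊆ (11). Therefore (363, 440) = (11), d = 11.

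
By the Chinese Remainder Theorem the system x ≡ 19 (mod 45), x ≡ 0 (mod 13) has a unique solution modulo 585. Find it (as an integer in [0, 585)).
x ≡ 559 (mod 585); the representative in [0, 585) is 559

The moduli 45, 13 are pairwise coprime, so by the CRT there is a unique solution mod 45·13 = 585.
Solve by successive substitution. Start with x ≡ 19 (mod 45).
  Combine with x ≡ 0 (mod 13): write x = 19 + 45·t and require 19 + 45·t ≡ 0 (mod 13), i.e. 45·t ≡ 0 − 19 ≡ 7 (mod 13). Since 45^(−1) ≡ 11 (mod 13) (45 ≡ 6 (mod 13)), t ≡ 11·7 ≡ 12 (mod 13). So x ≡ 19 + 45·12 = 559 (mod 585).
Unique solution in [0, 585): x = 559.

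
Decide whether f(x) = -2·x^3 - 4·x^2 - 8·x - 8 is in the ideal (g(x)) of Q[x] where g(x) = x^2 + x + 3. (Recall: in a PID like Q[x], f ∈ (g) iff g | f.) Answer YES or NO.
NO

In Q[x] the ideal (g) consists of all multiples of g, so f ∈ (g) iff g | f, i.e. iff the remainder of f on division by g is 0. Divide f by g (g is monic, so eliminate the leading term of the running remainder at each step):
  leading term -2·x^3: subtract (-2·x)·g(x) = -2·x^3 - 2·x^2 - 6·x, leaving -2·x^2 - 2·x - 8
  leading term -2·x^2: subtract (-2)·g(x) = -2·x^2 - 2·x - 6, leaving -2
The remainder r(x) = -2 ≠ 0 (and deg r < deg g), so g ∤ f, i.e. f ∉ (g).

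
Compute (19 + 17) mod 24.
12

Both summands are already reduced mod 24. 19 + 17 = 36; 36 = 1·24 + 12, so (19 + 17) mod 24 = 12.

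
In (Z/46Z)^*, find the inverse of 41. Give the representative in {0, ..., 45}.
Apply the extended Euclidean algorithm to (46, 41), tracking rows (r, s, t) with s·46 + t·41 = r. Each division r_prev = q·r_cur + r_new produces the new row as (previous row) − q·(current row):
  row A: (46, 1, 0)   [1·46 + 0·41 = 46]
  row B: (41, 0, 1)   [0·46 + 1·41 = 41]
  46 = 1·41 + 5   → row C = row A − 1·row B = (5, 1, −1)   [check: 1·46 − 1·41 = 5]
  41 = 8·5 + 1   → row D = row B − 8·row C = (1, −8, 9)   [check: −8·46 + 9·41 = 1]
  5 = 5·1 + 0   → remainder 0, stop. gcd = 1 (last nonzero row D).
The gcd is 1, so 41 is invertible mod 46. The last nonzero row gives −8·46 + 9·41 = 1, so t = 9. So 41^(−1) ≡ 9 (mod 46). Verify: 41 · 9 = 369 ≡ 1 (mod 46). ✓

Final answer: 41^(−1) ≡ 9 (mod 46)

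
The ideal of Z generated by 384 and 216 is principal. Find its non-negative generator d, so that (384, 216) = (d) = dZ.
In the PID Z, (a, b) is generated by gcd(a, b). Compute gcd(384, 216) with the extended Euclidean algorithm, tracking rows (r, s, t) with s·384 + t·216 = r:
  row A: (384, 1, 0)   [1·384 + 0·216 = 384]
  row B: (216, 0, 1)   [0·384 + 1·216 = 216]
  384 = 1·216 + 168   → row C = row A − 1·row B = (168, 1, −1)   [check: 1·384 − 1·216 = 168]
  216 = 1·168 + 48   → row D = row B − 1·row C = (48, −1, 2)   [check: −1·384 + 2·216 = 48]
  168 = 3·48 + 24   → row E = row C − 3·row D = (24, 4, −7)   [check: 4·384 − 7·216 = 24]
  48 = 2·24 + 0   → remainder 0, stop. gcd = 24 (last nonzero row E).
So gcd(384, 216) = 24, with Bézout identity 4·384 − 7·216 = 24. Containment (⊇): the Bézout identity exhibits 24 as an element of (384, 216), giving (24) ⊆ (384, 216). Containment (⊆): since 24 | 384 and 24 | 216 (384 = 24·16, 216 = 24·9), every Z-linear combination of 384 and 216 is divisible by 24, so (384, 216) ⊆ (24). Therefore (384, 216) = (24), d = 24.

Final answer: (384, 216) = (24); d = 24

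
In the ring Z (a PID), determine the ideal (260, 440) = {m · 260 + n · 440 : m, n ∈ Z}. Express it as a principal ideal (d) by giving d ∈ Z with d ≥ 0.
In the PID Z, (a, b) is generated by gcd(a, b). Compute gcd(440, 260) with the extended Euclidean algorithm, tracking rows (r, s, t) with s·440 + t·260 = r:
  row A: (440, 1, 0)   [1·440 + 0·260 = 440]
  row B: (260, 0, 1)   [0·440 + 1·260 = 260]
  440 = 1·260 + 180   → row C = row A − 1·row B = (180, 1, −1)   [check: 1·440 − 1·260 = 180]
  260 = 1·180 + 80   → row D = row B − 1·row C = (80, −1, 2)   [check: −1·440 + 2·260 = 80]
  180 = 2·80 + 20   → row E = row C − 2·row D = (20, 3, −5)   [check: 3·440 − 5·260 = 20]
  80 = 4·20 + 0   → remainder 0, stop. gcd = 20 (last nonzero row E).
So gcd(260, 440) = 20, with Bézout identity 3·440 − 5·260 = 20. Containment (⊇): the Bézout identity exhibits 20 as an element of (260, 440), giving (20) ⊆ (260, 440). Containment (⊆): since 20 | 260 and 20 | 440 (260 = 20·13, 440 = 20·22), every Z-linear combination of 260 and 440 is divisible by 20, so (260, 440) ⊆ (20). Therefore (260, 440) = (20), d = 20.

Final answer: (260, 440) = (20); d = 20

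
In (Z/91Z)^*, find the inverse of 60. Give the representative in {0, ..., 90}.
Apply the extended Euclidean algorithm to (91, 60), tracking rows (r, s, t) with s·91 + t·60 = r. Each division r_prev = q·r_cur + r_new produces the new row as (previous row) − q·(current row):
  row A: (91, 1, 0)   [1·91 + 0·60 = 91]
  row B: (60, 0, 1)   [0·91 + 1·60 = 60]
  91 = 1·60 + 31   → row C = row A − 1·row B = (31, 1, −1)   [check: 1·91 − 1·60 = 31]
  60 = 1·31 + 29   → row D = row B − 1·row C = (29, −1, 2)   [check: −1·91 + 2·60 = 29]
  31 = 1·29 + 2   → row E = row C − 1·row D = (2, 2, −3)   [check: 2·91 − 3·60 = 2]
  29 = 14·2 + 1   → row F = row D − 14·row E = (1, −29, 44)   [check: −29·91 + 44·60 = 1]
  2 = 2·1 + 0   → remainder 0, stop. gcd = 1 (last nonzero row F).
The gcd is 1, so 60 is invertible mod 91. The last nonzero row gives −29·91 + 44·60 = 1, so t = 44. So 60^(−1) ≡ 44 (mod 91). Verify: 60 · 44 = 2640 ≡ 1 (mod 91). ✓

Final answer: 60^(−1) ≡ 44 (mod 91)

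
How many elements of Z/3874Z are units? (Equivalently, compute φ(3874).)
Z/3874Z has φ(3874) = 1776 units

An element a ∈ Z/3874Z is a unit iff gcd(a, 3874) = 1, so the number of units is φ(3874). φ is multiplicative, with φ(p^e) = p^e − p^(e−1). Factorise 3874 = 2 · 13 · 149. Then
  φ(3874) = (2 − 1) · (13 − 1) · (149 − 1) = 1 · 12 · 148 = 1776.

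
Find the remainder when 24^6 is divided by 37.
Use repeated squaring. Binary(6) = 110. Walk through the bits of the exponent 6 left-to-right: at each bit after the leading one, square the running value, then multiply by 24 if the bit is 1 (always reducing mod 37):
  bit 1 = 1 (leading): start with 24.
  bit 2 = 1: square 24^2 = 576 ≡ 21; bit is 1, so multiply 21·24 = 504 ≡ 23 (mod 37).
  bit 3 = 0: square 23^2 = 529 ≡ 11 (mod 37).
Final value: 24^6 ≡ 11 (mod 37).

Final answer: 11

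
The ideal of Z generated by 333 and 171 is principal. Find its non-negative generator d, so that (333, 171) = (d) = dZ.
In the PID Z, (a, b) is generated by gcd(a, b). Compute gcd(333, 171) with the extended Euclidean algorithm, tracking rows (r, s, t) with s·333 + t·171 = r:
  row A: (333, 1, 0)   [1·333 + 0·171 = 333]
  row B: (171, 0, 1)   [0·333 + 1·171 = 171]
  333 = 1·171 + 162   → row C = row A − 1·row B = (162, 1, −1)   [check: 1·333 − 1·171 = 162]
  171 = 1·162 + 9   → row D = row B − 1·row C = (9, −1, 2)   [check: −1·333 + 2·171 = 9]
  162 = 18·9 + 0   → remainder 0, stop. gcd = 9 (last nonzero row D).
So gcd(333, 171) = 9, with Bézout identity −1·333 + 2·171 = 9. Containment (⊇): the Bézout identity exhibits 9 as an element of (333, 171), giving (9) ⊆ (333, 171). Containment (⊆): since 9 | 333 and 9 | 171 (333 = 9·37, 171 = 9·19), every Z-linear combination of 333 and 171 is divisible by 9, so (333, 171) ⊆ (9). Therefore (333, 171) = (9), d = 9.

Final answer: (333, 171) = (9); d = 9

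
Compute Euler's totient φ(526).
φ(526) = 262

φ is multiplicative, with φ(p^e) = p^e − p^(e−1). Factorise 526 = 2 · 263. Then
  φ(526) = (2 − 1) · (263 − 1) = 1 · 262 = 262.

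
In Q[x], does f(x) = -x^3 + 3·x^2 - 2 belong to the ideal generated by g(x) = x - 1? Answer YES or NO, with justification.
YES

In Q[x] the ideal (g) consists of all multiples of g, so f ∈ (g) iff g | f, i.e. iff the remainder of f on division by g is 0. Divide f by g (g is monic, so eliminate the leading term of the running remainder at each step):
  leading term -x^3: subtract (-x^2)·g(x) = -x^3 + x^2, leaving 2·x^2 - 2
  leading term 2·x^2: subtract (2·x)·g(x) = 2·x^2 - 2·x, leaving 2·x - 2
  leading term 2·x: subtract (2)·g(x) = 2·x - 2, leaving 0
The remainder is 0, so f(x) = g(x) · h(x) with h(x) = -x^2 + 2·x + 2. Hence g | f, i.e. f ∈ (g).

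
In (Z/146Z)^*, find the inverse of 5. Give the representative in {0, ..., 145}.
Apply the extended Euclidean algorithm to (146, 5), tracking rows (r, s, t) with s·146 + t·5 = r. Each division r_prev = q·r_cur + r_new produces the new row as (previous row) − q·(current row):
  row A: (146, 1, 0)   [1·146 + 0·5 = 146]
  row B: (5, 0, 1)   [0·146 + 1·5 = 5]
  146 = 29·5 + 1   → row C = row A − 29·row B = (1, 1, −29)   [check: 1·146 − 29·5 = 1]
  5 = 5·1 + 0   → remainder 0, stop. gcd = 1 (last nonzero row C).
The gcd is 1, so 5 is invertible mod 146. The last nonzero row gives 1·146 − 29·5 = 1, so t = −29. So 5^(−1) ≡ −29 ≡ 117 (mod 146). Verify: 5 · 117 = 585 ≡ 1 (mod 146). ✓

Final answer: 5^(−1) ≡ 117 (mod 146)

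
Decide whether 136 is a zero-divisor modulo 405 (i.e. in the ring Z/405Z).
NO

gcd(136, 405) = 1, so 136 is a unit in Z/405Z (it has a multiplicative inverse). A unit cannot be a zero-divisor: if 136·b ≡ 0 then multiplying both sides by 136^(−1) gives b ≡ 0. So 136 is not a zero-divisor.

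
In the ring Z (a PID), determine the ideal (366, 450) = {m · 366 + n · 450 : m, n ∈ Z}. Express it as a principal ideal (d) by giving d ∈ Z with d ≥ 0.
(366, 450) = (6); d = 6

In the PID Z, (a, b) is generated by gcd(a, b). Compute gcd(450, 366) with the extended Euclidean algorithm, tracking rows (r, s, t) with s·450 + t·366 = r:
  row A: (450, 1, 0)   [1·450 + 0·366 = 450]
  row B: (366, 0, 1)   [0·450 + 1·366 = 366]
  450 = 1·366 + 84   → row C = row A − 1·row B = (84, 1, −1)   [check: 1·450 − 1·366 = 84]
  366 = 4·84 + 30   → row D = row B − 4·row C = (30, −4, 5)   [check: −4·450 + 5·366 = 30]
  84 = 2·30 + 24   → row E = row C − 2·row D = (24, 9, −11)   [check: 9·450 − 11·366 = 24]
  30 = 1·24 + 6   → row F = row D − 1·row E = (6, −13, 16)   [check: −13·450 + 16·366 = 6]
  24 = 4·6 + 0   → remainder 0, stop. gcd = 6 (last nonzero row F).
So gcd(366, 450) = 6, with Bézout identity −13·450 + 16·366 = 6. Containment (⊇): the Bézout identity exhibits 6 as an element of (366, 450), giving (6) ⊆ (366, 450). Containment (⊆): since 6 | 366 and 6 | 450 (366 = 6·61, 450 = 6·75), every Z-linear combination of 366 and 450 is divisible by 6, so (366, 450) ⊆ (6). Therefore (366, 450) = (6), d = 6.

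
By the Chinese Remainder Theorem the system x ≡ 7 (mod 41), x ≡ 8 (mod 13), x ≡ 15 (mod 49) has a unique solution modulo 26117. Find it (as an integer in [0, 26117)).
The moduli 41, 13, 49 are pairwise coprime, so by the CRT there is a unique solution mod 41·13·49 = 26117.
Solve by successive substitution. Start with x ≡ 7 (mod 41).
  Combine with x ≡ 8 (mod 13): write x = 7 + 41·t and require 7 + 41·t ≡ 8 (mod 13), i.e. 41·t ≡ 8 − 7 ≡ 1 (mod 13). Since 41^(−1) ≡ 7 (mod 13) (41 ≡ 2 (mod 13)), t ≡ 7·1 ≡ 7 (mod 13). So x ≡ 7 + 41·7 = 294 (mod 533).
  Combine with x ≡ 15 (mod 49): write x = 294 + 533·t and require 294 + 533·t ≡ 15 (mod 49), i.e. 533·t ≡ 15 − 294 ≡ 15 (mod 49). Since 533^(−1) ≡ 8 (mod 49) (533 ≡ 43 (mod 49)), t ≡ 8·15 ≡ 22 (mod 49). So x ≡ 294 + 533·22 = 12020 (mod 26117).
Unique solution in [0, 26117): x = 12020.

Final answer: x ≡ 12020 (mod 26117); the representative in [0, 26117) is 12020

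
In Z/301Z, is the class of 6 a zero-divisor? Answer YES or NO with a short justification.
gcd(6, 301) = 1, so 6 is a unit in Z/301Z (it has a multiplicative inverse). A unit cannot be a zero-divisor: if 6·b ≡ 0 then multiplying both sides by 6^(−1) gives b ≡ 0. So 6 is not a zero-divisor.

Final answer: NO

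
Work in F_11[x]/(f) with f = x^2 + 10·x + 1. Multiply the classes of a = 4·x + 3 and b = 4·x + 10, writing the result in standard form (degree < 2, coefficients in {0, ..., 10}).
a · b ≡ 2·x + 3 (mod f(x))

Multiply as integer polynomials: a · b = 16·x^2 + 52·x + 30. Reducing coefficients mod 11: a · b ≡ 5·x^2 + 8·x + 8. Now divide by f(x) = x^2 + 10·x + 1 in F_11[x], eliminating the leading term at each step:
  leading term 5·x^2: subtract (5)·f(x) = 5·x^2 + 6·x + 5, leaving 2·x + 3 (coefficients mod 11)
The degree is now < 2, so this is the remainder. Hence a · b ≡ 2·x + 3 in F_11[x]/(f).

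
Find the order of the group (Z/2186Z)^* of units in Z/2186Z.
|(Z/2186Z)^*| = 1092

(Z/2186Z)^* consists of the classes a with gcd(a, 2186) = 1, so its order is φ(2186). φ is multiplicative, with φ(p^e) = p^e − p^(e−1). Factorise 2186 = 2 · 1093. Then
  φ(2186) = (2 − 1) · (1093 − 1) = 1 · 1092 = 1092.
Thus |(Z/2186Z)^*| = 1092.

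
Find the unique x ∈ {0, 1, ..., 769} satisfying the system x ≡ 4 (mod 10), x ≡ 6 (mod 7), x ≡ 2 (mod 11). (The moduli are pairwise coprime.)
x ≡ 244 (mod 770); the representative in [0, 770) is 244

The moduli 10, 7, 11 are pairwise coprime, so by the CRT there is a unique solution mod 10·7·11 = 770.
Solve by successive substitution. Start with x ≡ 4 (mod 10).
  Combine with x ≡ 6 (mod 7): write x = 4 + 10·t and require 4 + 10·t ≡ 6 (mod 7), i.e. 10·t ≡ 6 − 4 ≡ 2 (mod 7). Since 10^(−1) ≡ 5 (mod 7) (10 ≡ 3 (mod 7)), t ≡ 5·2 ≡ 3 (mod 7). So x ≡ 4 + 10·3 = 34 (mod 70).
  Combine with x ≡ 2 (mod 11): write x = 34 + 70·t and require 34 + 70·t ≡ 2 (mod 11), i.e. 70·t ≡ 2 − 34 ≡ 1 (mod 11). Since 70^(−1) ≡ 3 (mod 11) (70 ≡ 4 (mod 11)), t ≡ 3·1 ≡ 3 (mod 11). So x ≡ 34 + 70·3 = 244 (mod 770).
Unique solution in [0, 770): x = 244.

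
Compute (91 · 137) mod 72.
11

Reduce the factors first: 91 ≡ 19, 137 ≡ 65 (mod 72), so 91 · 137 ≡ 19 · 65 (mod 72). 19 · 65 = 1235. Dividing by 72: 1235 = 17·72 + 11. So (91 · 137) mod 72 = 11.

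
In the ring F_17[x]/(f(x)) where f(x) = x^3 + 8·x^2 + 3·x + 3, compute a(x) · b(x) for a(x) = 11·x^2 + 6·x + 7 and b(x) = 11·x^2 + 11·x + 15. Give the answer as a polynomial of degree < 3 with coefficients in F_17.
Multiply as integer polynomials: a · b = 121·x^4 + 187·x^3 + 308·x^2 + 167·x + 105. Reducing coefficients mod 17: a · b ≡ 2·x^4 + 2·x^2 + 14·x + 3. Now divide by f(x) = x^3 + 8·x^2 + 3·x + 3 in F_17[x], eliminating the leading term at each step:
  leading term 2·x^4: subtract (2·x)·f(x) = 2·x^4 + 16·x^3 + 6·x^2 + 6·x, leaving x^3 + 13·x^2 + 8·x + 3 (coefficients mod 17)
  leading term x^3: subtract (1)·f(x) = x^3 + 8·x^2 + 3·x + 3, leaving 5·x^2 + 5·x (coefficients mod 17)
The degree is now < 3, so this is the remainder. Hence a · b ≡ 5·x^2 + 5·x in F_17[x]/(f).

Final answer: a · b ≡ 5·x^2 + 5·x (mod f(x))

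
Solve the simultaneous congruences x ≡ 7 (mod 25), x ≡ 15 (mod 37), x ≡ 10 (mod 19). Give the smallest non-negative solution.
x ≡ 13557 (mod 17575); the representative in [0, 17575) is 13557

The moduli 25, 37, 19 are pairwise coprime, so by the CRT there is a unique solution mod 25·37·19 = 17575.
Solve by successive substitution. Start with x ≡ 7 (mod 25).
  Combine with x ≡ 15 (mod 37): write x = 7 + 25·t and require 7 + 25·t ≡ 15 (mod 37), i.e. 25·t ≡ 15 − 7 ≡ 8 (mod 37). Since 25^(−1) ≡ 3 (mod 37), t ≡ 3·8 ≡ 24 (mod 37). So x ≡ 7 + 25·24 = 607 (mod 925).
  Combine with x ≡ 10 (mod 19): write x = 607 + 925·t and require 607 + 925·t ≡ 10 (mod 19), i.e. 925·t ≡ 10 − 607 ≡ 11 (mod 19). Since 925^(−1) ≡ 3 (mod 19) (925 ≡ 13 (mod 19)), t ≡ 3·11 ≡ 14 (mod 19). So x ≡ 607 + 925·14 = 13557 (mod 17575).
Unique solution in [0, 17575): x = 13557.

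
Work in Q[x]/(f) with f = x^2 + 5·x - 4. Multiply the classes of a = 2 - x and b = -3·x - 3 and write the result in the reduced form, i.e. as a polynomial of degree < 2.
First multiply in Q[x] without reducing: a · b = 3·x^2 - 3·x - 6. Now divide by f(x) = x^2 + 5·x - 4, eliminating the leading term at each step:
  leading term 3·x^2: subtract (3)·f(x) = 3·x^2 + 15·x - 12, leaving 6 - 18·x
The degree is now < 2, so this is the remainder. Hence a · b ≡ 6 - 18·x in Q[x]/(f).

Final answer: a · b ≡ 6 - 18·x (mod f(x))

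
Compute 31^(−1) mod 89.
31^(−1) ≡ 23 (mod 89)

Apply the extended Euclidean algorithm to (89, 31), tracking rows (r, s, t) with s·89 + t·31 = r. Each division r_prev = q·r_cur + r_new produces the new row as (previous row) − q·(current row):
  row A: (89, 1, 0)   [1·89 + 0·31 = 89]
  row B: (31, 0, 1)   [0·89 + 1·31 = 31]
  89 = 2·31 + 27   → row C = row A − 2·row B = (27, 1, −2)   [check: 1·89 − 2·31 = 27]
  31 = 1·27 + 4   → row D = row B − 1·row C = (4, −1, 3)   [check: −1·89 + 3·31 = 4]
  27 = 6·4 + 3   → row E = row C − 6·row D = (3, 7, −20)   [check: 7·89 − 20·31 = 3]
  4 = 1·3 + 1   → row F = row D − 1·row E = (1, −8, 23)   [check: −8·89 + 23·31 = 1]
  3 = 3·1 + 0   → remainder 0, stop. gcd = 1 (last nonzero row F).
The gcd is 1, so 31 is invertible mod 89. The last nonzero row gives −8·89 + 23·31 = 1, so t = 23. So 31^(−1) ≡ 23 (mod 89). Verify: 31 · 23 = 713 ≡ 1 (mod 89). ✓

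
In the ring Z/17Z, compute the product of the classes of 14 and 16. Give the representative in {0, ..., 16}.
3

Both factors are already reduced mod 17. 14 · 16 = 224. Dividing by 17: 224 = 13·17 + 3. So (14 · 16) mod 17 = 3.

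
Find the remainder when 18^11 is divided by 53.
48

Use repeated squaring. Binary(11) = 1011. Walk through the bits of the exponent 11 left-to-right: at each bit after the leading one, square the running value, then multiply by 18 if the bit is 1 (always reducing mod 53):
  bit 1 = 1 (leading): start with 18.
  bit 2 = 0: square 18^2 = 324 ≡ 6 (mod 53).
  bit 3 = 1: square 6^2 = 36; bit is 1, so multiply 36·18 = 648 ≡ 12 (mod 53).
  bit 4 = 1: square 12^2 = 144 ≡ 38; bit is 1, so multiply 38·18 = 684 ≡ 48 (mod 53).
Final value: 18^11 ≡ 48 (mod 53).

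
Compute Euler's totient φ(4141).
φ is multiplicative, with φ(p^e) = p^e − p^(e−1). Factorise 4141 = 41 · 101. Then
  φ(4141) = (41 − 1) · (101 − 1) = 40 · 100 = 4000.

Final answer: φ(4141) = 4000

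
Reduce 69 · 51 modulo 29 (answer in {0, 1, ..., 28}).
10

Reduce the factors first: 69 ≡ 11, 51 ≡ 22 (mod 29), so 69 · 51 ≡ 11 · 22 (mod 29). 11 · 22 = 242. Dividing by 29: 242 = 8·29 + 10. So (69 · 51) mod 29 = 10.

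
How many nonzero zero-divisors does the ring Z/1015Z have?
In Z/1015Z each nonzero element is either a unit (gcd with 1015 is 1) or a zero-divisor (gcd > 1). The number of units is φ(1015): factorise 1015 = 5 · 7 · 29, so φ(1015) = (5 − 1) · (7 − 1) · (29 − 1) = 4 · 6 · 28 = 672. The nonzero elements number 1015 − 1 = 1014. Hence the nonzero zero-divisors number 1014 − 672 = 342.

Final answer: Z/1015Z has 342 nonzero zero-divisors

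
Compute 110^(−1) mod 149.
110^(−1) ≡ 42 (mod 149)

Apply the extended Euclidean algorithm to (149, 110), tracking rows (r, s, t) with s·149 + t·110 = r. Each division r_prev = q·r_cur + r_new produces the new row as (previous row) − q·(current row):
  row A: (149, 1, 0)   [1·149 + 0·110 = 149]
  row B: (110, 0, 1)   [0·149 + 1·110 = 110]
  149 = 1·110 + 39   → row C = row A − 1·row B = (39, 1, −1)   [check: 1·149 − 1·110 = 39]
  110 = 2·39 + 32   → row D = row B − 2·row C = (32, −2, 3)   [check: −2·149 + 3·110 = 32]
  39 = 1·32 + 7   → row E = row C − 1·row D = (7, 3, −4)   [check: 3·149 − 4·110 = 7]
  32 = 4·7 + 4   → row F = row D − 4·row E = (4, −14, 19)   [check: −14·149 + 19·110 = 4]
  7 = 1·4 + 3   → row G = row E − 1·row F = (3, 17, −23)   [check: 17·149 − 23·110 = 3]
  4 = 1·3 + 1   → row H = row F − 1·row G = (1, −31, 42)   [check: −31·149 + 42·110 = 1]
  3 = 3·1 + 0   → remainder 0, stop. gcd = 1 (last nonzero row H).
The gcd is 1, so 110 is invertible mod 149. The last nonzero row gives −31·149 + 42·110 = 1, so t = 42. So 110^(−1) ≡ 42 (mod 149). Verify: 110 · 42 = 4620 ≡ 1 (mod 149). ✓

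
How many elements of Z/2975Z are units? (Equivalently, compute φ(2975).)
Z/2975Z has φ(2975) = 1920 units

An element a ∈ Z/2975Z is a unit iff gcd(a, 2975) = 1, so the number of units is φ(2975). φ is multiplicative, with φ(p^e) = p^e − p^(e−1). Factorise 2975 = 5^2 · 7 · 17. Then
  φ(2975) = (5^2 − 5^1) · (7 − 1) · (17 − 1) = 20 · 6 · 16 = 1920.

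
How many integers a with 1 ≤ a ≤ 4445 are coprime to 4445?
The number of a ∈ {1, ..., 4445} with gcd(a, 4445) = 1 is by definition Euler's totient φ(4445). φ is multiplicative, with φ(p^e) = p^e − p^(e−1). Factorise 4445 = 5 · 7 · 127. Then
  φ(4445) = (5 − 1) · (7 − 1) · (127 − 1) = 4 · 6 · 126 = 3024.
So there are 3024 such integers.

Final answer: 3024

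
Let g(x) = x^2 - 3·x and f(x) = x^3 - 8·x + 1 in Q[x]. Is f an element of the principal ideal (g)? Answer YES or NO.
NO

In Q[x] the ideal (g) consists of all multiples of g, so f ∈ (g) iff g | f, i.e. iff the remainder of f on division by g is 0. Divide f by g (g is monic, so eliminate the leading term of the running remainder at each step):
  leading term x^3: subtract (x)·g(x) = x^3 - 3·x^2, leaving 3·x^2 - 8·x + 1
  leading term 3·x^2: subtract (3)·g(x) = 3·x^2 - 9·x, leaving x + 1
The remainder r(x) = x + 1 ≠ 0 (and deg r < deg g), so g ∤ f, i.e. f ∉ (g).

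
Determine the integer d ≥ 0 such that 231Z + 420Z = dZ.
In the PID Z, (a, b) is generated by gcd(a, b). Compute gcd(420, 231) with the extended Euclidean algorithm, tracking rows (r, s, t) with s·420 + t·231 = r:
  row A: (420, 1, 0)   [1·420 + 0·231 = 420]
  row B: (231, 0, 1)   [0·420 + 1·231 = 231]
  420 = 1·231 + 189   → row C = row A − 1·row B = (189, 1, −1)   [check: 1·420 − 1·231 = 189]
  231 = 1·189 + 42   → row D = row B − 1·row C = (42, −1, 2)   [check: −1·420 + 2·231 = 42]
  189 = 4·42 + 21   → row E = row C − 4·row D = (21, 5, −9)   [check: 5·420 − 9·231 = 21]
  42 = 2·21 + 0   → remainder 0, stop. gcd = 21 (last nonzero row E).
So gcd(231, 420) = 21, with Bézout identity 5·420 − 9·231 = 21. Containment (⊇): the Bézout identity exhibits 21 as an element of (231, 420), giving (21) ⊆ (231, 420). Containment (⊆): since 21 | 231 and 21 | 420 (231 = 21·11, 420 = 21·20), every Z-linear combination of 231 and 420 is divisible by 21, so (231, 420) ⊆ (21). Therefore (231, 420) = (21), d = 21.

Final answer: (231, 420) = (21); d = 21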